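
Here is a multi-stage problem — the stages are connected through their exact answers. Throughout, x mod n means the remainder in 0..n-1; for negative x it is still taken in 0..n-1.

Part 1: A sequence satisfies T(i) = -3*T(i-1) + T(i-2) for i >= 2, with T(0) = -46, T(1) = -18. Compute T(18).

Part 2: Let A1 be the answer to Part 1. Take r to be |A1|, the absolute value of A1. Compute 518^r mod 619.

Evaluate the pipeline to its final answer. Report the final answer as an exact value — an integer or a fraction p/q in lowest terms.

54

Part 1: T(2) = -3*(-18) + 1*(-46) = 8; iterating: T(2)=8, T(3)=-42, T(4)=134, T(5)=-444, T(6)=1466, T(7)=-4842, T(8)=15992, T(9)=-52818, T(10)=174446, T(11)=-576156, T(12)=1902914, T(13)=-6284898, T(14)=20757608, T(15)=-68557722, T(16)=226430774, T(17)=-747850044, T(18)=2469980906; answer 2469980906
Part 2: A1 = 2469980906; r = 2469980906; squarings mod 619: 518^1=518, 518^2=297, 518^4=311, 518^8=157, 518^16=508, 518^32=560, 518^64=386, 518^128=436, 518^256=63, 518^512=255, 518^1024=30, 518^2048=281, 518^4096=348, 518^8192=399, 518^16384=118, 518^32768=306, 518^65536=167, 518^131072=34, 518^262144=537, 518^524288=534, 518^1048576=416, 518^2097152=355, 518^4194304=368, 518^8388608=482, 518^16777216=199, 518^33554432=604, 518^67108864=225, 518^134217728=486, 518^268435456=357, 518^536870912=554, 518^1073741824=511, 518^2147483648=522; 518^2469980906 = 518^2 * 518^8 * 518^32 * 518^64 * 518^128 * 518^512 * 518^2048 * 518^8192 * 518^16384 * 518^32768 * 518^524288 * 518^1048576 * 518^2097152 * 518^16777216 * 518^33554432 * 518^268435456 * 518^2147483648 = 54 (mod 619); answer 54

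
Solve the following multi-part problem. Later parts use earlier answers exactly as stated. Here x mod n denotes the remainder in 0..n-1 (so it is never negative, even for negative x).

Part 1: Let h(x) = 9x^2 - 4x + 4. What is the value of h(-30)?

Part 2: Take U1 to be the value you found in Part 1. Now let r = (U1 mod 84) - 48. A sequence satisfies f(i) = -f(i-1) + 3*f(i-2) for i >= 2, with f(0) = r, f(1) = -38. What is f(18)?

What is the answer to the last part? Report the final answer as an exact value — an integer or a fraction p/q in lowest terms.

Part 1: 9*(-30)^2 - 4*(-30)^1 + 4 = (8100) + (120) + (4) = 8224; answer 8224
Part 2: U1 = 8224; r = 28; f(2) = -1*(-38) + 3*(28) = 122; iterating: f(2)=122, f(3)=-236, f(4)=602, f(5)=-1310, f(6)=3116, f(7)=-7046, f(8)=16394, f(9)=-37532, f(10)=86714, f(11)=-199310, f(12)=459452, f(13)=-1057382, f(14)=2435738, f(15)=-5607884, f(16)=12915098, f(17)=-29738750, f(18)=68484044; answer 68484044

68484044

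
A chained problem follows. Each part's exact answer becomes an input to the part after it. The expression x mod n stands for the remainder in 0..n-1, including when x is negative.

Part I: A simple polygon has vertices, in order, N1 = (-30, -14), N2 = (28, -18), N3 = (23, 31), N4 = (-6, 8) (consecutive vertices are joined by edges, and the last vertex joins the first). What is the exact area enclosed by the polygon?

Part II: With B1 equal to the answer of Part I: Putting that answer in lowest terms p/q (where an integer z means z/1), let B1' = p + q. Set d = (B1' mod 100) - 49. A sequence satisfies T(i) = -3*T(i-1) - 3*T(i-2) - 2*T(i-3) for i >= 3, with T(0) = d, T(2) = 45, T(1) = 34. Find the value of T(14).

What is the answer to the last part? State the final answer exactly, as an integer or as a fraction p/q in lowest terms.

Part I: cross terms: (-30*-18 - 28*-14)=932, (28*31 - 23*-18)=1282, (23*8 - -6*31)=370, (-6*-14 - -30*8)=324; twice the area = |2908| = 2908; area = 1454; answer 1454
Part II: B1 = 1454; threaded value p + q = 1455; d = 6; T(3) = -3*(45) - 3*(34) - 2*(6) = -249; iterating: T(3)=-249, T(4)=544, T(5)=-975, T(6)=1791, T(7)=-3536, T(8)=7185, T(9)=-14529, T(10)=29104, T(11)=-58095, T(12)=116031, T(13)=-232016, T(14)=464145; answer 464145

464145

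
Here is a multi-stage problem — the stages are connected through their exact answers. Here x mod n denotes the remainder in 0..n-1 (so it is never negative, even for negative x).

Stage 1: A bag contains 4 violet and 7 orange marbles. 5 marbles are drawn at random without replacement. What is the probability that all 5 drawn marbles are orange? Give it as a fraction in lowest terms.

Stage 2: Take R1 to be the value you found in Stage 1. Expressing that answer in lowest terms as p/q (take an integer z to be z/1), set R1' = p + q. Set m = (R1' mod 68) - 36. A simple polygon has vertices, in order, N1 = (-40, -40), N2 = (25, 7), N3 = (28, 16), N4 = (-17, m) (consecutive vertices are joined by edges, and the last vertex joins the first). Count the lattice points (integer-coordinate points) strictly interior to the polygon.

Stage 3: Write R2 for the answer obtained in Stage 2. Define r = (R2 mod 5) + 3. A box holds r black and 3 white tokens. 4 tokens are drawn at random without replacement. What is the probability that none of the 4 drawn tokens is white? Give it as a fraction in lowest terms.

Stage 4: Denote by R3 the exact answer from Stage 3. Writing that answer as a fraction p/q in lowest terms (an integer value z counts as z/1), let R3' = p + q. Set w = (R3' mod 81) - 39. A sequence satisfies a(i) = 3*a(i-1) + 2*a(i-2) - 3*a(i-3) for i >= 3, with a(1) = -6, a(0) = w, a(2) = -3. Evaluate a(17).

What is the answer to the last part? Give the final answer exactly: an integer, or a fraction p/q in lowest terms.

Stage 1: total draws C(11,5) = 462; favorable C(7,5) = 21; P = 1/22; answer 1/22
Stage 2: R1 = 1/22; threaded value p + q = 23; m = -13; cross terms: (-40*7 - 25*-40)=720, (25*16 - 28*7)=204, (28*-13 - -17*16)=-92, (-17*-40 - -40*-13)=160; twice the area = |992| = 992; area = 496; boundary points = 1 + 3 + 1 + 1 = 6; strictly interior points = area - boundary/2 + 1 = 494; answer 494
Stage 3: R2 = 494; r = 7; total draws C(10,4) = 210; favorable C(7,4) = 35; P = 1/6; answer 1/6
Stage 4: R3 = 1/6; threaded value p + q = 7; w = -32; a(3) = 3*(-3) + 2*(-6) - 3*(-32) = 75; iterating: a(3)=75, a(4)=237, a(5)=870, a(6)=2859, a(7)=9606, a(8)=31926, a(9)=106413, a(10)=354273, a(11)=1179867, a(12)=3928908, a(13)=13083639, a(14)=43569132, a(15)=145087950, a(16)=483151197, a(17)=1608922095; answer 1608922095

1608922095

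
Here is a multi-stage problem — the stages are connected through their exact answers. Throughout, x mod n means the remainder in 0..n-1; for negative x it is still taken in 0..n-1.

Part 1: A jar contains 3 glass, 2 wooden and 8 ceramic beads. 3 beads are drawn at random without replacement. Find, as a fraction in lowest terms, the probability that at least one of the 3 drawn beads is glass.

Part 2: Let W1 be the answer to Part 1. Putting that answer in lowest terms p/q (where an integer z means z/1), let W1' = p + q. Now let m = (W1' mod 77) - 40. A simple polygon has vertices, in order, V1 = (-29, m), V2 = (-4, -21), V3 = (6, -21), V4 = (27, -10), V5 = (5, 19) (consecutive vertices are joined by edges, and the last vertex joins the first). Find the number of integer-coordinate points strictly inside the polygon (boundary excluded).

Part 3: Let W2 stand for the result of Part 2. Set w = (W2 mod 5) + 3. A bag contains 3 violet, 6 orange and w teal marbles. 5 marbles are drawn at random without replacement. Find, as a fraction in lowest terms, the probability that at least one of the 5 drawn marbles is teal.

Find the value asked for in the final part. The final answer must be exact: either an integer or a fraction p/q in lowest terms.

Part 1: total draws C(13,3) = 286; complement C(10,3) = 120; favorable 286 - 120 = 166; P = 83/143; answer 83/143
Part 2: W1 = 83/143; threaded value p + q = 226; m = 32; cross terms: (-29*-21 - -4*32)=737, (-4*-21 - 6*-21)=210, (6*-10 - 27*-21)=507, (27*19 - 5*-10)=563, (5*32 - -29*19)=711; twice the area = |2728| = 2728; area = 1364; boundary points = 1 + 10 + 1 + 1 + 1 = 14; strictly interior points = area - boundary/2 + 1 = 1358; answer 1358
Part 3: W2 = 1358; w = 6; total draws C(15,5) = 3003; complement C(9,5) = 126; favorable 3003 - 126 = 2877; P = 137/143; answer 137/143

137/143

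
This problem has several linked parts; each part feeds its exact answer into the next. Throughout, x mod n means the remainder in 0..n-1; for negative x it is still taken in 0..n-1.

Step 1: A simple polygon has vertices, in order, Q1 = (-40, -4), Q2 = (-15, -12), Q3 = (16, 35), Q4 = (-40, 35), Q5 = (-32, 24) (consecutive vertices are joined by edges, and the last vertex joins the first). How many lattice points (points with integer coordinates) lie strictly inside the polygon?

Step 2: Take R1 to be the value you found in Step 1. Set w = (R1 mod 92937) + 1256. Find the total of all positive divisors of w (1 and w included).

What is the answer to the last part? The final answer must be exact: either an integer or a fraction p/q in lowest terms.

Step 1: cross terms: (-40*-12 - -15*-4)=420, (-15*35 - 16*-12)=-333, (16*35 - -40*35)=1960, (-40*24 - -32*35)=160, (-32*-4 - -40*24)=1088; twice the area = |3295| = 3295; area = 3295/2; boundary points = 1 + 1 + 56 + 1 + 4 = 63; strictly interior points = area - boundary/2 + 1 = 1617; answer 1617
Step 2: R1 = 1617; w = 2873; 2873 = 13^2 * 17; sigma = (1 + 13 + 169) * (1 + 17) = 183 * 18 = 3294; answer 3294

3294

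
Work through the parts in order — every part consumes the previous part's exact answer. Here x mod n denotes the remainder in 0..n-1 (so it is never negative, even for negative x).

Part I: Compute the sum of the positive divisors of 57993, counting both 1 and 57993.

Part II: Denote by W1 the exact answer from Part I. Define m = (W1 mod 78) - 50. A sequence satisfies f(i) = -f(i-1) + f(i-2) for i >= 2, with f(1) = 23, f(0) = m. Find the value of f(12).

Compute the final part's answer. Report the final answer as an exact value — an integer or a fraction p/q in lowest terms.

-5626

Part I: 57993 = 3 * 13 * 1487; sigma = (1 + 3) * (1 + 13) * (1 + 1487) = 4 * 14 * 1488 = 83328; answer 83328
Part II: W1 = 83328; m = -26; f(2) = -1*(23) + 1*(-26) = -49; iterating: f(2)=-49, f(3)=72, f(4)=-121, f(5)=193, f(6)=-314, f(7)=507, f(8)=-821, f(9)=1328, f(10)=-2149, f(11)=3477, f(12)=-5626; answer -5626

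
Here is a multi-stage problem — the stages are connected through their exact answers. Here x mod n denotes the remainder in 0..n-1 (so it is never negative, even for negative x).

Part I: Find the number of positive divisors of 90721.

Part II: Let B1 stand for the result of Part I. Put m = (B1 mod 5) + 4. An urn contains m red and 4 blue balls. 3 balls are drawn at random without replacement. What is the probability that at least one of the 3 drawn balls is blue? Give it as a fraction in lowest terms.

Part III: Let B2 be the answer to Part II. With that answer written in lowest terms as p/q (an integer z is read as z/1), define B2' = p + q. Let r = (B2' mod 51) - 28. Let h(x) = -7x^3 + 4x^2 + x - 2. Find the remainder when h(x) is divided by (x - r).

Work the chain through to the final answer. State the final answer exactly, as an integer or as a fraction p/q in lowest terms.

Part I: 90721 = 257 * 353; number of divisors = (1+1) * (1+1) = 4; answer 4
Part II: B1 = 4; m = 8; total draws C(12,3) = 220; complement C(8,3) = 56; favorable 220 - 56 = 164; P = 41/55; answer 41/55
Part III: B2 = 41/55; threaded value p + q = 96; r = 17; remainder = value at the root: -7*(17)^3 + 4*(17)^2 + 1*(17)^1 - 2 = (-34391) + (1156) + (17) + (-2) = -33220; answer -33220

-33220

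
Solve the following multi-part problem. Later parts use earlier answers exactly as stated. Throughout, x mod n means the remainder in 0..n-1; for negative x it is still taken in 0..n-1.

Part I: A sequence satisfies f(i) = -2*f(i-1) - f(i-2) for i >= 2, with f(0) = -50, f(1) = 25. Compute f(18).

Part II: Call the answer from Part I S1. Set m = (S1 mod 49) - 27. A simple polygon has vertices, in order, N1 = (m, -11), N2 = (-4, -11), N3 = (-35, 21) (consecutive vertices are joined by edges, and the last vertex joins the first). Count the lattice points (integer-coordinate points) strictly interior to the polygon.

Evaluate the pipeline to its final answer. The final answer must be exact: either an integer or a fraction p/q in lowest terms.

225

Part I: f(2) = -2*(25) - 1*(-50) = 0; iterating: f(2)=0, f(3)=-25, f(4)=50, f(5)=-75, f(6)=100, f(7)=-125, f(8)=150, f(9)=-175, f(10)=200, f(11)=-225, f(12)=250, f(13)=-275, f(14)=300, f(15)=-325, f(16)=350, f(17)=-375, f(18)=400; answer 400
Part II: S1 = 400; m = -19; cross terms: (-19*-11 - -4*-11)=165, (-4*21 - -35*-11)=-469, (-35*-11 - -19*21)=784; twice the area = |480| = 480; area = 240; boundary points = 15 + 1 + 16 = 32; strictly interior points = area - boundary/2 + 1 = 225; answer 225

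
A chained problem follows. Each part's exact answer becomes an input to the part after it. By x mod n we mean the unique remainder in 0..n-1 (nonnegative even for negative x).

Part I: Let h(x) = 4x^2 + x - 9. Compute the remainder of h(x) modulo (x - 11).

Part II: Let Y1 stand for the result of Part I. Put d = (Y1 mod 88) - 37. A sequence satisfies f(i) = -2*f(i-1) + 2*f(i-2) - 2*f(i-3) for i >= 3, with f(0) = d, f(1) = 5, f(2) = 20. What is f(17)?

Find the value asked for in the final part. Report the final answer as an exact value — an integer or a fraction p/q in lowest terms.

-147586240

Part I: remainder = value at the root: 4*(11)^2 + 1*(11)^1 - 9 = (484) + (11) + (-9) = 486; answer 486
Part II: Y1 = 486; d = 9; f(3) = -2*(20) + 2*(5) - 2*(9) = -48; iterating: f(3)=-48, f(4)=126, f(5)=-388, f(6)=1124, f(7)=-3276, f(8)=9576, f(9)=-27952, f(10)=81608, f(11)=-238272, f(12)=695664, f(13)=-2031088, f(14)=5930048, f(15)=-17313600, f(16)=50549472, f(17)=-147586240; answer -147586240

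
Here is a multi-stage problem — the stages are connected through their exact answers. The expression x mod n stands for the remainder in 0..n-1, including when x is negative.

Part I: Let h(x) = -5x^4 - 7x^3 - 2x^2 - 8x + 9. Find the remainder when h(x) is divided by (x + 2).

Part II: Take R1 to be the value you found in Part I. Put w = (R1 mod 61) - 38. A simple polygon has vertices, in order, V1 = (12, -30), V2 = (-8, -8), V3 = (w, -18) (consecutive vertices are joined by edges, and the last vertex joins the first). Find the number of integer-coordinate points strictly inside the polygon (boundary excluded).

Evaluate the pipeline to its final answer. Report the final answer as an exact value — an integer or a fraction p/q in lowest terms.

161

Part I: remainder = value at the root: -5*(-2)^4 - 7*(-2)^3 - 2*(-2)^2 - 8*(-2)^1 + 9 = (-80) + (56) + (-8) + (16) + (9) = -7; answer -7
Part II: R1 = -7; w = 16; cross terms: (12*-8 - -8*-30)=-336, (-8*-18 - 16*-8)=272, (16*-30 - 12*-18)=-264; twice the area = |-328| = 328; area = 164; boundary points = 2 + 2 + 4 = 8; strictly interior points = area - boundary/2 + 1 = 161; answer 161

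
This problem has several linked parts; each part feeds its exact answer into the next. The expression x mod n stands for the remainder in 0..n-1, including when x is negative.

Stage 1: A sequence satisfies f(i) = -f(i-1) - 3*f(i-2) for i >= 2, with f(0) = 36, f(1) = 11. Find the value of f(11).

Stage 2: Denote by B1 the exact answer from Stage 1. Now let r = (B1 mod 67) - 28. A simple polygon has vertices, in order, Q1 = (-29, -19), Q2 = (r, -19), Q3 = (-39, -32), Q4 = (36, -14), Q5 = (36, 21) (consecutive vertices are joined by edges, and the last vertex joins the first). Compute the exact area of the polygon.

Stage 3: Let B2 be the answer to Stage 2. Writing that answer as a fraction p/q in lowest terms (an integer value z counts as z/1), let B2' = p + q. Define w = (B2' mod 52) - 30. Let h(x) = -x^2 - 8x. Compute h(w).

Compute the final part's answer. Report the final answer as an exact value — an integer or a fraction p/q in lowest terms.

Stage 1: f(2) = -1*(11) - 3*(36) = -119; iterating: f(2)=-119, f(3)=86, f(4)=271, f(5)=-529, f(6)=-284, f(7)=1871, f(8)=-1019, f(9)=-4594, f(10)=7651, f(11)=6131; answer 6131
Stage 2: B1 = 6131; r = 6; cross terms: (-29*-19 - 6*-19)=665, (6*-32 - -39*-19)=-933, (-39*-14 - 36*-32)=1698, (36*21 - 36*-14)=1260, (36*-19 - -29*21)=-75; twice the area = |2615| = 2615; area = 2615/2; answer 2615/2
Stage 3: B2 = 2615/2; threaded value p + q = 2617; w = -13; -1*(-13)^2 - 8*(-13)^1 = (-169) + (104) = -65; answer -65

-65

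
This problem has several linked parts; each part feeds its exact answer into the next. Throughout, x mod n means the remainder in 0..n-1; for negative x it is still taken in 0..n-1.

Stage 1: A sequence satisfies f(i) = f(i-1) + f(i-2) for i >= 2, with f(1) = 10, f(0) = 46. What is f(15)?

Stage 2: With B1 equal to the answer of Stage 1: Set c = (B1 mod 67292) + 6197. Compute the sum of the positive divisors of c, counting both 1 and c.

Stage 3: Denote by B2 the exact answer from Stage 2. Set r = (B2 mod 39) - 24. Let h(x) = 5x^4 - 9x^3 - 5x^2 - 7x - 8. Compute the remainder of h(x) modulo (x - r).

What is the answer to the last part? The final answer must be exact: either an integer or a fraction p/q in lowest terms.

25768

Stage 1: f(2) = 1*(10) + 1*(46) = 56; iterating: f(2)=56, f(3)=66, f(4)=122, f(5)=188, f(6)=310, f(7)=498, f(8)=808, f(9)=1306, f(10)=2114, f(11)=3420, f(12)=5534, f(13)=8954, f(14)=14488, f(15)=23442; answer 23442
Stage 2: B1 = 23442; c = 29639; 29639 = 107 * 277; sigma = (1 + 107) * (1 + 277) = 108 * 278 = 30024; answer 30024
Stage 3: B2 = 30024; r = 9; remainder = value at the root: 5*(9)^4 - 9*(9)^3 - 5*(9)^2 - 7*(9)^1 - 8 = (32805) + (-6561) + (-405) + (-63) + (-8) = 25768; answer 25768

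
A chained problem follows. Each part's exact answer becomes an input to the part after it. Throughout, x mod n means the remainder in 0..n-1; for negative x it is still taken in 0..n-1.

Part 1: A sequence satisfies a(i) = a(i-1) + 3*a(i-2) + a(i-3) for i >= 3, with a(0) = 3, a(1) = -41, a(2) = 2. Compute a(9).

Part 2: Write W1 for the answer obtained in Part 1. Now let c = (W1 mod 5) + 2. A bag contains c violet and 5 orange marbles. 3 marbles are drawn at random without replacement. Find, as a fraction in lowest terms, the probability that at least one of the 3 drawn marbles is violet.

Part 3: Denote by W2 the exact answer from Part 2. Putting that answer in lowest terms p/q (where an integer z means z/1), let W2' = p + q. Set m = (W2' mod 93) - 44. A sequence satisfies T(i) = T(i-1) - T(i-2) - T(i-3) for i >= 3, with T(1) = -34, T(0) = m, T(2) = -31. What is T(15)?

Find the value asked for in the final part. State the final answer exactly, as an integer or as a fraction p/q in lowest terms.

-2078

Part 1: a(3) = 1*(2) + 3*(-41) + 1*(3) = -118; iterating: a(3)=-118, a(4)=-153, a(5)=-505, a(6)=-1082, a(7)=-2750, a(8)=-6501, a(9)=-15833; answer -15833
Part 2: W1 = -15833; c = 4; total draws C(9,3) = 84; complement C(5,3) = 10; favorable 84 - 10 = 74; P = 37/42; answer 37/42
Part 3: W2 = 37/42; threaded value p + q = 79; m = 35; T(3) = 1*(-31) - 1*(-34) - 1*(35) = -32; iterating: T(3)=-32, T(4)=33, T(5)=96, T(6)=95, T(7)=-34, T(8)=-225, T(9)=-286, T(10)=-27, T(11)=484, T(12)=797, T(13)=340, T(14)=-941, T(15)=-2078; answer -2078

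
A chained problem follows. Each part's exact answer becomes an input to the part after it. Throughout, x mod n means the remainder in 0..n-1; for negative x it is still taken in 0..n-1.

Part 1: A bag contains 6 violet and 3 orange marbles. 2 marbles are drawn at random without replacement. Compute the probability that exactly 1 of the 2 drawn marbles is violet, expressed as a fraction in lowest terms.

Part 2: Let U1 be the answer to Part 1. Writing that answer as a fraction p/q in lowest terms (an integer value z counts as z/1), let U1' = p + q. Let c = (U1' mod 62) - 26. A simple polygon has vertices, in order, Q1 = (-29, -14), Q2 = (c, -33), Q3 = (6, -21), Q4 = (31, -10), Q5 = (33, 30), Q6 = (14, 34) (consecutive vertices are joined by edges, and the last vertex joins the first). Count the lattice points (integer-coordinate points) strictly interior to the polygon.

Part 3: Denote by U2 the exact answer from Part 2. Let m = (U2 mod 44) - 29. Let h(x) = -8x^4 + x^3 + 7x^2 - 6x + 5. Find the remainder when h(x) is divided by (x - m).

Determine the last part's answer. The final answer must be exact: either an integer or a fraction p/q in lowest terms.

Part 1: total draws C(9,2) = 36; favorable C(6,1)*C(3,1) = 18; P = 1/2; answer 1/2
Part 2: U1 = 1/2; threaded value p + q = 3; c = -23; cross terms: (-29*-33 - -23*-14)=635, (-23*-21 - 6*-33)=681, (6*-10 - 31*-21)=591, (31*30 - 33*-10)=1260, (33*34 - 14*30)=702, (14*-14 - -29*34)=790; twice the area = |4659| = 4659; area = 4659/2; boundary points = 1 + 1 + 1 + 2 + 1 + 1 = 7; strictly interior points = area - boundary/2 + 1 = 2327; answer 2327
Part 3: U2 = 2327; m = 10; remainder = value at the root: -8*(10)^4 + 1*(10)^3 + 7*(10)^2 - 6*(10)^1 + 5 = (-80000) + (1000) + (700) + (-60) + (5) = -78355; answer -78355

-78355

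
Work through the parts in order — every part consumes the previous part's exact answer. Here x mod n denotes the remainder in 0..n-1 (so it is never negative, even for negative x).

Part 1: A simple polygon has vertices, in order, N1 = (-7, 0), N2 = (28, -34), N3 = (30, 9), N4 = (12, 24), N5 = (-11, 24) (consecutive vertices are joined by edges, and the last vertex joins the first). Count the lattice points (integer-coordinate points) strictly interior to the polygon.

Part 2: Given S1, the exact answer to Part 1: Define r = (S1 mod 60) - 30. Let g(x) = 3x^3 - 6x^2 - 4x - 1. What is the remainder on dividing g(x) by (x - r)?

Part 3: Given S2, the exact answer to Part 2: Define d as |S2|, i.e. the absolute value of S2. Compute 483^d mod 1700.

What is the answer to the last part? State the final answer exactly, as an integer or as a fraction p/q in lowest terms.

1163

Part 1: cross terms: (-7*-34 - 28*0)=238, (28*9 - 30*-34)=1272, (30*24 - 12*9)=612, (12*24 - -11*24)=552, (-11*0 - -7*24)=168; twice the area = |2842| = 2842; area = 1421; boundary points = 1 + 1 + 3 + 23 + 4 = 32; strictly interior points = area - boundary/2 + 1 = 1406; answer 1406
Part 2: S1 = 1406; r = -4; remainder = value at the root: 3*(-4)^3 - 6*(-4)^2 - 4*(-4)^1 - 1 = (-192) + (-96) + (16) + (-1) = -273; answer -273
Part 3: S2 = -273; d = 273; squarings mod 1700: 483^1=483, 483^2=389, 483^4=21, 483^8=441, 483^16=681, 483^32=1361, 483^64=1021, 483^128=341, 483^256=681; 483^273 = 483^1 * 483^16 * 483^256 = 1163 (mod 1700); answer 1163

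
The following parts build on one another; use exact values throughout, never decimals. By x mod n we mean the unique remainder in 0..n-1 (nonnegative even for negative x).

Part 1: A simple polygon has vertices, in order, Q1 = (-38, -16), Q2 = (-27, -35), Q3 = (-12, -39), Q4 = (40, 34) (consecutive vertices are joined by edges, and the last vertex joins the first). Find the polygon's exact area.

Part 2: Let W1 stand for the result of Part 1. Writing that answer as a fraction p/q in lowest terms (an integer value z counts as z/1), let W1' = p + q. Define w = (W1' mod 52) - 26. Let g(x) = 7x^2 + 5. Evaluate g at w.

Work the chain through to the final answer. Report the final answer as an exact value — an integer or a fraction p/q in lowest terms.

2028

Part 1: cross terms: (-38*-35 - -27*-16)=898, (-27*-39 - -12*-35)=633, (-12*34 - 40*-39)=1152, (40*-16 - -38*34)=652; twice the area = |3335| = 3335; area = 3335/2; answer 3335/2
Part 2: W1 = 3335/2; threaded value p + q = 3337; w = -17; 7*(-17)^2 + 5 = (2023) + (5) = 2028; answer 2028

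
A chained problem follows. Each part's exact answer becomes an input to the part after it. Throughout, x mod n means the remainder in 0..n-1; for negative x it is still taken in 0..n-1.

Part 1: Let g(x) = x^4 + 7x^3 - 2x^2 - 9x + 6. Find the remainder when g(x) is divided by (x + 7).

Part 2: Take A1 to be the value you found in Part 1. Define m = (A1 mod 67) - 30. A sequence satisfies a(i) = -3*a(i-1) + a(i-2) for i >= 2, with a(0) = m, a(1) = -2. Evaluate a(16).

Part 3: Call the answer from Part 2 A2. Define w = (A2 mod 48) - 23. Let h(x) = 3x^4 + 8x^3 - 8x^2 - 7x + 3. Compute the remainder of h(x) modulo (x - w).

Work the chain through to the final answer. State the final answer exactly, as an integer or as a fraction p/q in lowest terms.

Part 1: remainder = value at the root: 1*(-7)^4 + 7*(-7)^3 - 2*(-7)^2 - 9*(-7)^1 + 6 = (2401) + (-2401) + (-98) + (63) + (6) = -29; answer -29
Part 2: A1 = -29; m = 8; a(2) = -3*(-2) + 1*(8) = 14; iterating: a(2)=14, a(3)=-44, a(4)=146, a(5)=-482, a(6)=1592, a(7)=-5258, a(8)=17366, a(9)=-57356, a(10)=189434, a(11)=-625658, a(12)=2066408, a(13)=-6824882, a(14)=22541054, a(15)=-74448044, a(16)=245885186; answer 245885186
Part 3: A2 = 245885186; w = -21; remainder = value at the root: 3*(-21)^4 + 8*(-21)^3 - 8*(-21)^2 - 7*(-21)^1 + 3 = (583443) + (-74088) + (-3528) + (147) + (3) = 505977; answer 505977

505977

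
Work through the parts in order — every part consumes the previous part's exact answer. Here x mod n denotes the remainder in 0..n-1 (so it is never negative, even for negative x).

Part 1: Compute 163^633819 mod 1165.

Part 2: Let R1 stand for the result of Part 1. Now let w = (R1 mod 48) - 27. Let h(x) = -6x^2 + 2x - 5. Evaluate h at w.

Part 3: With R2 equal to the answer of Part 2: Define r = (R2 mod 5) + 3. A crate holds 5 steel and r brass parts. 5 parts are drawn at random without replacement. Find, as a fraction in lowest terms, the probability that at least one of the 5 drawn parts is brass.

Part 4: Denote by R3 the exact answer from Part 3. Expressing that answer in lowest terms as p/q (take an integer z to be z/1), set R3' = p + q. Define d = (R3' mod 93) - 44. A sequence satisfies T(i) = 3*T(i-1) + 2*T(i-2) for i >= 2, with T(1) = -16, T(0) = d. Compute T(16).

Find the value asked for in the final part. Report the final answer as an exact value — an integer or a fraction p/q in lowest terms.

Part 1: squarings mod 1165: 163^1=163, 163^2=939, 163^4=981, 163^8=71, 163^16=381, 163^32=701, 163^64=936, 163^128=16, 163^256=256, 163^512=296, 163^1024=241, 163^2048=996, 163^4096=601, 163^8192=51, 163^16384=271, 163^32768=46, 163^65536=951, 163^131072=361, 163^262144=1006, 163^524288=816; 163^633819 = 163^1 * 163^2 * 163^8 * 163^16 * 163^64 * 163^128 * 163^256 * 163^512 * 163^2048 * 163^8192 * 163^32768 * 163^65536 * 163^524288 = 1122 (mod 1165); answer 1122
Part 2: R1 = 1122; w = -9; -6*(-9)^2 + 2*(-9)^1 - 5 = (-486) + (-18) + (-5) = -509; answer -509
Part 3: R2 = -509; r = 4; total draws C(9,5) = 126; complement C(5,5) = 1; favorable 126 - 1 = 125; P = 125/126; answer 125/126
Part 4: R3 = 125/126; threaded value p + q = 251; d = 21; T(2) = 3*(-16) + 2*(21) = -6; iterating: T(2)=-6, T(3)=-50, T(4)=-162, T(5)=-586, T(6)=-2082, T(7)=-7418, T(8)=-26418, T(9)=-94090, T(10)=-335106, T(11)=-1193498, T(12)=-4250706, T(13)=-15139114, T(14)=-53918754, T(15)=-192034490, T(16)=-683940978; answer -683940978

-683940978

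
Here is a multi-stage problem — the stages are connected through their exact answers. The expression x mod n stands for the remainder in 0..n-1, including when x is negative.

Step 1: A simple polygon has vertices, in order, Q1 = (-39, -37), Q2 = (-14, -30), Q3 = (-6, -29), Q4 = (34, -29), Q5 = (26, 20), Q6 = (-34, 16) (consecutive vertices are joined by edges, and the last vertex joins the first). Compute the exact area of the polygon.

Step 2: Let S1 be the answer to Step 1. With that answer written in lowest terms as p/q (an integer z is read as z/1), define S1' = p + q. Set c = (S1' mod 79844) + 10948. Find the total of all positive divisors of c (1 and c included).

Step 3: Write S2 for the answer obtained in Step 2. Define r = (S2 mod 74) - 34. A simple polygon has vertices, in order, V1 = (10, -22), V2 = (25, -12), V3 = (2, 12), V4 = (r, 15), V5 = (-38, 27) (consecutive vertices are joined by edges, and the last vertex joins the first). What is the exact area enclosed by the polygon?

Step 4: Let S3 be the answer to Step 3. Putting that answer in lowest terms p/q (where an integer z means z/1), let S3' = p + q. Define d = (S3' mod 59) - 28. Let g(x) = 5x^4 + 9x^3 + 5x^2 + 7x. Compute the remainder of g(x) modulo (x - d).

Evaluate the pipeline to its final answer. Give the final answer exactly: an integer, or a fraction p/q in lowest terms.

123786

Step 1: cross terms: (-39*-30 - -14*-37)=652, (-14*-29 - -6*-30)=226, (-6*-29 - 34*-29)=1160, (34*20 - 26*-29)=1434, (26*16 - -34*20)=1096, (-34*-37 - -39*16)=1882; twice the area = |6450| = 6450; area = 3225; answer 3225
Step 2: S1 = 3225; threaded value p + q = 3226; c = 14174; 14174 = 2 * 19 * 373; sigma = (1 + 2) * (1 + 19) * (1 + 373) = 3 * 20 * 374 = 22440; answer 22440
Step 3: S2 = 22440; r = -16; cross terms: (10*-12 - 25*-22)=430, (25*12 - 2*-12)=324, (2*15 - -16*12)=222, (-16*27 - -38*15)=138, (-38*-22 - 10*27)=566; twice the area = |1680| = 1680; area = 840; answer 840
Step 4: S3 = 840; threaded value p + q = 841; d = -13; remainder = value at the root: 5*(-13)^4 + 9*(-13)^3 + 5*(-13)^2 + 7*(-13)^1 = (142805) + (-19773) + (845) + (-91) = 123786; answer 123786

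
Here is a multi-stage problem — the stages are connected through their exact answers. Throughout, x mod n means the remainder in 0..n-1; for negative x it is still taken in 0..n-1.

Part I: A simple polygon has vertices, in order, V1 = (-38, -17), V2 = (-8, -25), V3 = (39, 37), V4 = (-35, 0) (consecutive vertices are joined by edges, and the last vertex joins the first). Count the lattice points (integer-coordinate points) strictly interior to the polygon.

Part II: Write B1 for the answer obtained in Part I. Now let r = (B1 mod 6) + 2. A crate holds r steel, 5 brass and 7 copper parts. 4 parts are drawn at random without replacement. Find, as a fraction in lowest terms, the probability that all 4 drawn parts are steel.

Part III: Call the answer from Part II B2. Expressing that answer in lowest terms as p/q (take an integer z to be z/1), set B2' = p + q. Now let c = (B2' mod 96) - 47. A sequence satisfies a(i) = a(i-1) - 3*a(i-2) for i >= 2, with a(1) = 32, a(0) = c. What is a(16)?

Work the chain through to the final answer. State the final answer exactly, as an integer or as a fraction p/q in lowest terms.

199796

Part I: cross terms: (-38*-25 - -8*-17)=814, (-8*37 - 39*-25)=679, (39*0 - -35*37)=1295, (-35*-17 - -38*0)=595; twice the area = |3383| = 3383; area = 3383/2; boundary points = 2 + 1 + 37 + 1 = 41; strictly interior points = area - boundary/2 + 1 = 1672; answer 1672
Part II: B1 = 1672; r = 6; total draws C(18,4) = 3060; favorable C(6,4) = 15; P = 1/204; answer 1/204
Part III: B2 = 1/204; threaded value p + q = 205; c = -34; a(2) = 1*(32) - 3*(-34) = 134; iterating: a(2)=134, a(3)=38, a(4)=-364, a(5)=-478, a(6)=614, a(7)=2048, a(8)=206, a(9)=-5938, a(10)=-6556, a(11)=11258, a(12)=30926, a(13)=-2848, a(14)=-95626, a(15)=-87082, a(16)=199796; answer 199796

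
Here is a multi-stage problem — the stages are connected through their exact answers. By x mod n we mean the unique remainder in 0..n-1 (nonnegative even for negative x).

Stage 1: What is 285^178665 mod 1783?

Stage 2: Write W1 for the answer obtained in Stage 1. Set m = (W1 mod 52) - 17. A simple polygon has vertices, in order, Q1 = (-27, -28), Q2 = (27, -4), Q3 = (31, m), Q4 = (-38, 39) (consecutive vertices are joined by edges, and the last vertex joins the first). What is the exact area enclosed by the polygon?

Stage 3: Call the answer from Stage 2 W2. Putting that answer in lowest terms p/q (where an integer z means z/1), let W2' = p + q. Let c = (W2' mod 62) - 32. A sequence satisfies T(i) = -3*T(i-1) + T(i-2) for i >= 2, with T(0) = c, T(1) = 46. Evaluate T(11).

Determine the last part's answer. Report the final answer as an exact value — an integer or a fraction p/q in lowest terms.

7493377

Stage 1: squarings mod 1783: 285^1=285, 285^2=990, 285^4=1233, 285^8=1173, 285^16=1236, 285^32=1448, 285^64=1679, 285^128=118, 285^256=1443, 285^512=1488, 285^1024=1441, 285^2048=1069, 285^4096=1641, 285^8192=551, 285^16384=491, 285^32768=376, 285^65536=519, 285^131072=128; 285^178665 = 285^1 * 285^8 * 285^32 * 285^64 * 285^128 * 285^256 * 285^2048 * 285^4096 * 285^8192 * 285^32768 * 285^131072 = 239 (mod 1783); answer 239
Stage 2: W1 = 239; m = 14; cross terms: (-27*-4 - 27*-28)=864, (27*14 - 31*-4)=502, (31*39 - -38*14)=1741, (-38*-28 - -27*39)=2117; twice the area = |5224| = 5224; area = 2612; answer 2612
Stage 3: W2 = 2612; threaded value p + q = 2613; c = -23; T(2) = -3*(46) + 1*(-23) = -161; iterating: T(2)=-161, T(3)=529, T(4)=-1748, T(5)=5773, T(6)=-19067, T(7)=62974, T(8)=-207989, T(9)=686941, T(10)=-2268812, T(11)=7493377; answer 7493377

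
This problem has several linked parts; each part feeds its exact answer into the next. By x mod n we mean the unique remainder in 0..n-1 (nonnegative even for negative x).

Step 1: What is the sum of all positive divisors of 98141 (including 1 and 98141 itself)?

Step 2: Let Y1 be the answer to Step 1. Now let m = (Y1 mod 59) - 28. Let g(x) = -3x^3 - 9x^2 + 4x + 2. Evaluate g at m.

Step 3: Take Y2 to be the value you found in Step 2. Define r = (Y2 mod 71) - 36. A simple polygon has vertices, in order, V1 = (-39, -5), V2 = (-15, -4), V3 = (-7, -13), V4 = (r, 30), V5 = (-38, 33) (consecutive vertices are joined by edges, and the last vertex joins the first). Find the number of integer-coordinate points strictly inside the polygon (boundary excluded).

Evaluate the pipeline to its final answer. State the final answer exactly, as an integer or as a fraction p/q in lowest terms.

Step 1: 98141 = 17 * 23 * 251; sigma = (1 + 17) * (1 + 23) * (1 + 251) = 18 * 24 * 252 = 108864; answer 108864
Step 2: Y1 = 108864; m = -19; -3*(-19)^3 - 9*(-19)^2 + 4*(-19)^1 + 2 = (20577) + (-3249) + (-76) + (2) = 17254; answer 17254
Step 3: Y2 = 17254; r = -35; cross terms: (-39*-4 - -15*-5)=81, (-15*-13 - -7*-4)=167, (-7*30 - -35*-13)=-665, (-35*33 - -38*30)=-15, (-38*-5 - -39*33)=1477; twice the area = |1045| = 1045; area = 1045/2; boundary points = 1 + 1 + 1 + 3 + 1 = 7; strictly interior points = area - boundary/2 + 1 = 520; answer 520

520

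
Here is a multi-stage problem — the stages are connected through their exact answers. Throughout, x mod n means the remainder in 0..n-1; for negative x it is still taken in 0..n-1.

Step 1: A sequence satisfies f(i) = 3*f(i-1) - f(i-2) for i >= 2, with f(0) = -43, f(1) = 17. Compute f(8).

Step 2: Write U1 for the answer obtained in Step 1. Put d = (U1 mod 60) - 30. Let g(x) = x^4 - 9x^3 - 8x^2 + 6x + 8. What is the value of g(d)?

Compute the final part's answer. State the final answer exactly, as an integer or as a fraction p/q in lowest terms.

84928

Step 1: f(2) = 3*(17) - 1*(-43) = 94; iterating: f(2)=94, f(3)=265, f(4)=701, f(5)=1838, f(6)=4813, f(7)=12601, f(8)=32990; answer 32990
Step 2: U1 = 32990; d = 20; 1*(20)^4 - 9*(20)^3 - 8*(20)^2 + 6*(20)^1 + 8 = (160000) + (-72000) + (-3200) + (120) + (8) = 84928; answer 84928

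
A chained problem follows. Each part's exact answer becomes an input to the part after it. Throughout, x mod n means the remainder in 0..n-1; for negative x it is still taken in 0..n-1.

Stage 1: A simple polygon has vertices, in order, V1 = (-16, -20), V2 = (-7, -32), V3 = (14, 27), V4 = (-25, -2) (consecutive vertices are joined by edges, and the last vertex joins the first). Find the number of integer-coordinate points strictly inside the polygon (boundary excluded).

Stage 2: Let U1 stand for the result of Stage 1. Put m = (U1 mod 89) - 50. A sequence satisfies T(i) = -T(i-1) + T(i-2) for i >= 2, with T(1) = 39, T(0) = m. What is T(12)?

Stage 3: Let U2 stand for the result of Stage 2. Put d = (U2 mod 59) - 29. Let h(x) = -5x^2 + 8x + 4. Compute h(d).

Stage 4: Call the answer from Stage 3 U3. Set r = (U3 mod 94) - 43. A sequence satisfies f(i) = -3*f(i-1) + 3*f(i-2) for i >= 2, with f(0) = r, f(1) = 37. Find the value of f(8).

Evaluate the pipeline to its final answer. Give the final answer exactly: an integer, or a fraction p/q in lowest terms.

Stage 1: cross terms: (-16*-32 - -7*-20)=372, (-7*27 - 14*-32)=259, (14*-2 - -25*27)=647, (-25*-20 - -16*-2)=468; twice the area = |1746| = 1746; area = 873; boundary points = 3 + 1 + 1 + 9 = 14; strictly interior points = area - boundary/2 + 1 = 867; answer 867
Stage 2: U1 = 867; m = 16; T(2) = -1*(39) + 1*(16) = -23; iterating: T(2)=-23, T(3)=62, T(4)=-85, T(5)=147, T(6)=-232, T(7)=379, T(8)=-611, T(9)=990, T(10)=-1601, T(11)=2591, T(12)=-4192; answer -4192
Stage 3: U2 = -4192; d = 27; -5*(27)^2 + 8*(27)^1 + 4 = (-3645) + (216) + (4) = -3425; answer -3425
Stage 4: U3 = -3425; r = 10; f(2) = -3*(37) + 3*(10) = -81; iterating: f(2)=-81, f(3)=354, f(4)=-1305, f(5)=4977, f(6)=-18846, f(7)=71469, f(8)=-270945; answer -270945

-270945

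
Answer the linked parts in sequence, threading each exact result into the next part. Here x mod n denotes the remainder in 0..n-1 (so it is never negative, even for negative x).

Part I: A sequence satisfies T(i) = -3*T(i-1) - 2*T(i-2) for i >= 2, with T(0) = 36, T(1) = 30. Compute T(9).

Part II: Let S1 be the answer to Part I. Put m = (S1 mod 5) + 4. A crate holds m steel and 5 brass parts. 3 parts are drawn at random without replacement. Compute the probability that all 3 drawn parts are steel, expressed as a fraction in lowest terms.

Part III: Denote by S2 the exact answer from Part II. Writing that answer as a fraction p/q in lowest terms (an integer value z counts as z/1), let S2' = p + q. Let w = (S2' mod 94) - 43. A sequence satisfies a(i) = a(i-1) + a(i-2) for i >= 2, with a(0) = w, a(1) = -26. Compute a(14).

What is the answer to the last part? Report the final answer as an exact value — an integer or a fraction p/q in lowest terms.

Part I: T(2) = -3*(30) - 2*(36) = -162; iterating: T(2)=-162, T(3)=426, T(4)=-954, T(5)=2010, T(6)=-4122, T(7)=8346, T(8)=-16794, T(9)=33690; answer 33690
Part II: S1 = 33690; m = 4; total draws C(9,3) = 84; favorable C(4,3) = 4; P = 1/21; answer 1/21
Part III: S2 = 1/21; threaded value p + q = 22; w = -21; a(2) = 1*(-26) + 1*(-21) = -47; iterating: a(2)=-47, a(3)=-73, a(4)=-120, a(5)=-193, a(6)=-313, a(7)=-506, a(8)=-819, a(9)=-1325, a(10)=-2144, a(11)=-3469, a(12)=-5613, a(13)=-9082, a(14)=-14695; answer -14695

-14695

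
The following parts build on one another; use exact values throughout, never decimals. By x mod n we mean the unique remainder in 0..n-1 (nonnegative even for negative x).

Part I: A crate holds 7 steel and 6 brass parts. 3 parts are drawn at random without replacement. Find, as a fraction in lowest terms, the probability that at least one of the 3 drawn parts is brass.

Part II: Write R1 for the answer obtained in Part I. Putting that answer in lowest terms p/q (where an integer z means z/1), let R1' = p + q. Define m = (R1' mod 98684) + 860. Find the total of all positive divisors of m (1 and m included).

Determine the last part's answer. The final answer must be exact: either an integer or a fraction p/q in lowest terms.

1536

Part I: total draws C(13,3) = 286; complement C(7,3) = 35; favorable 286 - 35 = 251; P = 251/286; answer 251/286
Part II: R1 = 251/286; threaded value p + q = 537; m = 1397; 1397 = 11 * 127; sigma = (1 + 11) * (1 + 127) = 12 * 128 = 1536; answer 1536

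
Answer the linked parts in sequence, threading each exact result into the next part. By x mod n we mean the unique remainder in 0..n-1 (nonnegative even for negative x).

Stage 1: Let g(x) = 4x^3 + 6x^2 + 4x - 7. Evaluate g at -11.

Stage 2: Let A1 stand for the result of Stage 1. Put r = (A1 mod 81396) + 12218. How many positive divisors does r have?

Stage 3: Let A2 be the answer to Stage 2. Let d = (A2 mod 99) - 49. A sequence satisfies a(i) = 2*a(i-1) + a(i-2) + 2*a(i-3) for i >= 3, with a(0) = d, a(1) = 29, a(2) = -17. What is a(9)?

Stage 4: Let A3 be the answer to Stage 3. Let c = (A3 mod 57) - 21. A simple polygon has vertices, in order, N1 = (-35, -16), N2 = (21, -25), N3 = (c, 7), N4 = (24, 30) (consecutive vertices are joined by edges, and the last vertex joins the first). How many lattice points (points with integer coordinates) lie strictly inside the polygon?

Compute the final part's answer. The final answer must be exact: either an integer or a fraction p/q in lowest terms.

Stage 1: 4*(-11)^3 + 6*(-11)^2 + 4*(-11)^1 - 7 = (-5324) + (726) + (-44) + (-7) = -4649; answer -4649
Stage 2: A1 = -4649; r = 88965; 88965 = 3^3 * 5 * 659; number of divisors = (3+1) * (1+1) * (1+1) = 16; answer 16
Stage 3: A2 = 16; d = -33; a(3) = 2*(-17) + 1*(29) + 2*(-33) = -71; iterating: a(3)=-71, a(4)=-101, a(5)=-307, a(6)=-857, a(7)=-2223, a(8)=-5917, a(9)=-15771; answer -15771
Stage 4: A3 = -15771; c = -3; cross terms: (-35*-25 - 21*-16)=1211, (21*7 - -3*-25)=72, (-3*30 - 24*7)=-258, (24*-16 - -35*30)=666; twice the area = |1691| = 1691; area = 1691/2; boundary points = 1 + 8 + 1 + 1 = 11; strictly interior points = area - boundary/2 + 1 = 841; answer 841

841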